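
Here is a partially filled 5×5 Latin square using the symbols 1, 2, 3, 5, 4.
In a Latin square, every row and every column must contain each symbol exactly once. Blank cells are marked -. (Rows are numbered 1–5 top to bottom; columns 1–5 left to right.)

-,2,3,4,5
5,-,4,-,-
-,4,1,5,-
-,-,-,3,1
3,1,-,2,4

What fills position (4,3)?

2

Row 1, column 1: row 1 has {2, 3, 5, 4} and column 1 has {3, 5}, leaving only 1.
Row 2, column 2: row 2 has {5, 4} and column 2 has {1, 2, 4}, leaving only 3.
Row 2, column 4: row 2 has {3, 5, 4} and column 4 has {2, 3, 5, 4}, leaving only 1.
Row 2, column 5: row 2 has {1, 3, 5, 4} and column 5 has {1, 5, 4}, leaving only 2.
Row 3, column 1: row 3 has {1, 5, 4} and column 1 has {1, 3, 5}, leaving only 2.
Row 3, column 5: row 3 has {1, 2, 5, 4} and column 5 has {1, 2, 5, 4}, leaving only 3.
Row 4, column 1: row 4 has {1, 3} and column 1 has {1, 2, 3, 5}, leaving only 4.
Row 4, column 2: row 4 has {1, 3, 4} and column 2 has {1, 2, 3, 4}, leaving only 5.
Row 4 already has {1, 3, 5, 4} and column 3 already has {1, 3, 4}, so row 4, column 3 must be 2.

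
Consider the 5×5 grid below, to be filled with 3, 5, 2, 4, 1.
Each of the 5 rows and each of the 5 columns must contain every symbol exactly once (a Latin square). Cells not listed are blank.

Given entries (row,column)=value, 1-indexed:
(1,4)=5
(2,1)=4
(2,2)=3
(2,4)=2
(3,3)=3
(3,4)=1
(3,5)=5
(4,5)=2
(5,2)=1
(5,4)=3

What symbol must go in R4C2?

Row 2, column 5: row 2 has {3, 2, 4} and column 5 has {5, 2}, leaving only 1.
Row 2, column 3: row 2 has {3, 2, 4, 1} and column 3 has {3}, leaving only 5.
Row 3, column 1: row 3 has {3, 5, 1} and column 1 has {4}, leaving only 2.
Row 3, column 2: row 3 has {3, 5, 2, 1} and column 2 has {3, 1}, leaving only 4.
Row 4 already has {2} and column 2 already has {3, 4, 1}, so row 4, column 2 must be 5.

5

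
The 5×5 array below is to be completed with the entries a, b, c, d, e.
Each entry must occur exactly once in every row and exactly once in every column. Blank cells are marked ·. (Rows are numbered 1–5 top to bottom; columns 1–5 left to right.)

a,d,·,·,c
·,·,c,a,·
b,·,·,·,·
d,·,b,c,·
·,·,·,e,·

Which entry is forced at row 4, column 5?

Row 1, column 3: row 1 has {a, c, d} and column 3 has {b, c}, leaving only e.
Row 1, column 4: row 1 has {a, c, d, e} and column 4 has {a, c, e}, leaving only b.
Row 2, column 1: row 2 has {a, c} and column 1 has {a, b, d}, leaving only e.
Row 2, column 2: row 2 has {a, c, e} and column 2 has {d}, leaving only b.
Row 2, column 5: row 2 has {a, b, c, e} and column 5 has {c}, leaving only d.
Row 3, column 4: row 3 has {b} and column 4 has {a, b, c, e}, leaving only d.
Row 3, column 3: row 3 has {b, d} and column 3 has {b, c, e}, leaving only a.
Row 3, column 5: row 3 has {a, b, d} and column 5 has {c, d}, leaving only e.
Row 4 already has {b, c, d} and column 5 already has {c, d, e}, so row 4, column 5 must be a.

a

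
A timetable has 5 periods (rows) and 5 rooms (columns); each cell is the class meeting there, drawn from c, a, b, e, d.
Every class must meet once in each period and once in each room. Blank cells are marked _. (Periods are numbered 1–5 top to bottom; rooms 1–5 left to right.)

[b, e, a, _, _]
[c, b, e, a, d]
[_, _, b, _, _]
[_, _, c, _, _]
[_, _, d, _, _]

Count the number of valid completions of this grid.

Period 1, room 4: eliminating its period and room leaves {c, d}.
Period 1, room 5: eliminating its period and room leaves {c}.
Period 3, room 1: eliminating its period and room leaves {a, e, d}.
Period 3, room 2: eliminating its period and room leaves {c, a, d}.
Period 3, room 4: eliminating its period and room leaves {c, e, d}.
Period 3, room 5: eliminating its period and room leaves {c, a, e}.
Period 4, room 1: eliminating its period and room leaves {a, e, d}.
Period 4, room 2: eliminating its period and room leaves {a, d}.
Period 4, room 4: eliminating its period and room leaves {b, e, d}.
Period 4, room 5: eliminating its period and room leaves {a, b, e}.
Period 5, room 1: eliminating its period and room leaves {a, e}.
Period 5, room 2: eliminating its period and room leaves {c, a}.
Period 5, room 4: eliminating its period and room leaves {c, b, e}.
Period 5, room 5: eliminating its period and room leaves {c, a, b, e}.
Enumerating the assignments across these blanks that avoid any period or room repeat gives 6 completions.

6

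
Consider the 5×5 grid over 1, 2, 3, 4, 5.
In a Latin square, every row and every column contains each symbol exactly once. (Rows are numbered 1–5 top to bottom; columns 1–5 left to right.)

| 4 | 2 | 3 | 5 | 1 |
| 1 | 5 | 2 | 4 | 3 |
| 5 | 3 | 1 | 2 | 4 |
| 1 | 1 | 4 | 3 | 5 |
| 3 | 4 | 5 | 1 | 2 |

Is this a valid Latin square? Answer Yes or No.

No

Column 1 contains 1 twice (at rows 2 and 4), so it is not a permutation.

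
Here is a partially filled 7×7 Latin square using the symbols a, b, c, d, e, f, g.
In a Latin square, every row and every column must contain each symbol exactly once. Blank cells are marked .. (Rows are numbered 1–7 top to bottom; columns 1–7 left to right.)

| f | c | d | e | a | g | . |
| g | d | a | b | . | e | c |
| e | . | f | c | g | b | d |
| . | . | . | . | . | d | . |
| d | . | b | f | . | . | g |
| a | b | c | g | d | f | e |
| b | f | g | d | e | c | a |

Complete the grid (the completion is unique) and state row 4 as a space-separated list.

c g e a b d f

Row 4, column 1: row 4 has {d} and column 1 has {a, b, d, e, f, g}, leaving only c.
Row 4, column 3: row 4 has {c, d} and column 3 has {a, b, c, d, f, g}, leaving only e.
Row 4, column 4: row 4 has {c, d, e} and column 4 has {b, c, d, e, f, g}, leaving only a.
Row 4, column 2: row 4 has {a, c, d, e} and column 2 has {b, c, d, f}, leaving only g.
Row 1, column 7: row 1 has {a, c, d, e, f, g} and column 7 has {a, c, d, e, g}, leaving only b.
Row 4, column 7: row 4 has {a, c, d, e, g} and column 7 has {a, b, c, d, e, g}, leaving only f.
Row 4, column 5: row 4 has {a, c, d, e, f, g} and column 5 has {a, d, e, g}, leaving only b.
So row 4 reads: c g e a b d f.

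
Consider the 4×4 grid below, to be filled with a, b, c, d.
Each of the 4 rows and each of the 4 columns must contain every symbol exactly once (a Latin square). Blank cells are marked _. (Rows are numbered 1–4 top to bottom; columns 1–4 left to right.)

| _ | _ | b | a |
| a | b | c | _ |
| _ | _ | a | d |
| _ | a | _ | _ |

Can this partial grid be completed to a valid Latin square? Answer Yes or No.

No

Row 2, column 4: row 2 together with column 4 already contain {a, b, c, d} — every symbol — so nothing can go there. The grid has no valid completion.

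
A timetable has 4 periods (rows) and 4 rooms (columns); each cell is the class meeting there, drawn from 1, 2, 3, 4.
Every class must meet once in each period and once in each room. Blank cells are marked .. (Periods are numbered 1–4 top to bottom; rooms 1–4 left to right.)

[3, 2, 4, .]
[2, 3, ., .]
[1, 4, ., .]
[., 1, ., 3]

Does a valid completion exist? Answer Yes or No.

Yes

No period or room among the givens repeats a symbol, and propagating forced cells runs into no contradiction.
One valid completion exists (for instance, 3 2 4 1 / 2 3 1 4 / 1 4 3 2 / 4 1 2 3).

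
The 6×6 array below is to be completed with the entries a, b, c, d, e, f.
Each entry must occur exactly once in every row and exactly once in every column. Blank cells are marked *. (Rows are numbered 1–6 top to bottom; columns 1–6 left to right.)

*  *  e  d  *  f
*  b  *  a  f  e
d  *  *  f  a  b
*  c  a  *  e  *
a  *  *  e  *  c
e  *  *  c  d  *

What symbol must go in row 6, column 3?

Row 1, column 2: row 1 has {d, e, f} and column 2 has {b, c}, leaving only a.
Row 2, column 1: row 2 has {a, b, e, f} and column 1 has {a, d, e}, leaving only c.
Row 1, column 1: row 1 has {a, d, e, f} and column 1 has {a, c, d, e}, leaving only b.
Row 1, column 5: row 1 has {a, b, d, e, f} and column 5 has {a, d, e, f}, leaving only c.
Row 2, column 3: row 2 has {a, b, c, e, f} and column 3 has {a, e}, leaving only d.
Row 3, column 2: row 3 has {a, b, d, f} and column 2 has {a, b, c}, leaving only e.
Row 3, column 3: row 3 has {a, b, d, e, f} and column 3 has {a, d, e}, leaving only c.
Row 4, column 1: row 4 has {a, c, e} and column 1 has {a, b, c, d, e}, leaving only f.
Row 4, column 4: row 4 has {a, c, e, f} and column 4 has {a, c, d, e, f}, leaving only b.
Row 4, column 6: row 4 has {a, b, c, e, f} and column 6 has {b, c, e, f}, leaving only d.
Row 5, column 5: row 5 has {a, c, e} and column 5 has {a, c, d, e, f}, leaving only b.
Row 5, column 3: row 5 has {a, b, c, e} and column 3 has {a, c, d, e}, leaving only f.
Row 6 already has {c, d, e} and column 3 already has {a, c, d, e, f}, so row 6, column 3 must be b.

b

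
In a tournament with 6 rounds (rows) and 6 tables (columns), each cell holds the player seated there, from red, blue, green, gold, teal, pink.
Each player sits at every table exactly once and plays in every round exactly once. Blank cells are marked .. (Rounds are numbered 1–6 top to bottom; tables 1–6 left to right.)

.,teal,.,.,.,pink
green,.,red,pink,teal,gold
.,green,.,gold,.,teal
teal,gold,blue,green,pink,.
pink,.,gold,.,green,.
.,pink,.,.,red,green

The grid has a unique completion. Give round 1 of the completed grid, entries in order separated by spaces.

blue teal green red gold pink

Round 1, table 3: round 1 has {teal, pink} and table 3 has {red, blue, gold}, leaving only green.
Round 2, table 2: round 2 has {red, green, gold, teal, pink} and table 2 has {green, gold, teal, pink}, leaving only blue.
Round 3, table 3: round 3 has {green, gold, teal} and table 3 has {red, blue, green, gold}, leaving only pink.
Round 3, table 5: round 3 has {green, gold, teal, pink} and table 5 has {red, green, teal, pink}, leaving only blue.
Round 1, table 5: round 1 has {green, teal, pink} and table 5 has {red, blue, green, teal, pink}, leaving only gold.
Round 3, table 1: round 3 has {blue, green, gold, teal, pink} and table 1 has {green, teal, pink}, leaving only red.
Round 1, table 1: round 1 has {green, gold, teal, pink} and table 1 has {red, green, teal, pink}, leaving only blue.
Round 1, table 4: round 1 has {blue, green, gold, teal, pink} and table 4 has {green, gold, pink}, leaving only red.
So round 1 reads: blue teal green red gold pink.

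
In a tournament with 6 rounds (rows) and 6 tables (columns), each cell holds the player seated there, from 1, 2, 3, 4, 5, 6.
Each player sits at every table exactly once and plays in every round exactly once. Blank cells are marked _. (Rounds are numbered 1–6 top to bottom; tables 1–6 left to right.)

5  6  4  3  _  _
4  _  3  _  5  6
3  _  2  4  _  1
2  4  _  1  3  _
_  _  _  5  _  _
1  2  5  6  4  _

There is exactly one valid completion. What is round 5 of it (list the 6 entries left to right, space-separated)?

6 3 1 5 2 4

Round 5, table 1: round 5 has {5} and table 1 has {1, 2, 3, 4, 5}, leaving only 6.
Round 5, table 3: round 5 has {5, 6} and table 3 has {2, 3, 4, 5}, leaving only 1.
Round 5, table 2: round 5 has {1, 5, 6} and table 2 has {2, 4, 6}, leaving only 3.
Round 5, table 5: round 5 has {1, 3, 5, 6} and table 5 has {3, 4, 5}, leaving only 2.
Round 5, table 6: round 5 has {1, 2, 3, 5, 6} and table 6 has {1, 6}, leaving only 4.
So round 5 reads: 6 3 1 5 2 4.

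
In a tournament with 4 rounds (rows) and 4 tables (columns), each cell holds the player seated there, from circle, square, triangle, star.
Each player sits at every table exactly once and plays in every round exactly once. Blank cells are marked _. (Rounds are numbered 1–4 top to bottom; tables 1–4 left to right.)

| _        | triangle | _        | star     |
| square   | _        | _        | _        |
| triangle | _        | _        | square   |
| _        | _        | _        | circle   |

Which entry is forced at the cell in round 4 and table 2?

square

Round 1, table 1: round 1 has {triangle, star} and table 1 has {square, triangle}, leaving only circle.
Round 1, table 3: round 1 has {circle, triangle, star} and table 3 has {}, leaving only square.
Round 2, table 4: round 2 has {square} and table 4 has {circle, square, star}, leaving only triangle.
Round 4, table 1: round 4 has {circle} and table 1 has {circle, square, triangle}, leaving only star.
Round 4 already has {circle, star} and table 2 already has {triangle}, so round 4, table 2 must be square.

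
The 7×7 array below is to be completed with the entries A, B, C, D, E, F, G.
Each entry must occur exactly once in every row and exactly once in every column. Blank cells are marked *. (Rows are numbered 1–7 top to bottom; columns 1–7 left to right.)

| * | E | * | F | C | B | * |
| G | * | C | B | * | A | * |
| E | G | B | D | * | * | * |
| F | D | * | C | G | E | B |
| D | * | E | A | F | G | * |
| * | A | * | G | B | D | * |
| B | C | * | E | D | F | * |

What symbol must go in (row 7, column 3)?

G

Row 1, column 1: row 1 has {B, C, E, F} and column 1 has {B, D, E, F, G}, leaving only A.
Row 2, column 2: row 2 has {A, B, C, G} and column 2 has {A, C, D, E, G}, leaving only F.
Row 2, column 5: row 2 has {A, B, C, F, G} and column 5 has {B, C, D, F, G}, leaving only E.
Row 2, column 7: row 2 has {A, B, C, E, F, G} and column 7 has {B}, leaving only D.
Row 1, column 7: row 1 has {A, B, C, E, F} and column 7 has {B, D}, leaving only G.
Row 1, column 3: row 1 has {A, B, C, E, F, G} and column 3 has {B, C, E}, leaving only D.
Row 3, column 5: row 3 has {B, D, E, G} and column 5 has {B, C, D, E, F, G}, leaving only A.
Row 3, column 6: row 3 has {A, B, D, E, G} and column 6 has {A, B, D, E, F, G}, leaving only C.
Row 3, column 7: row 3 has {A, B, C, D, E, G} and column 7 has {B, D, G}, leaving only F.
Row 4, column 3: row 4 has {B, C, D, E, F, G} and column 3 has {B, C, D, E}, leaving only A.
Row 7 already has {B, C, D, E, F} and column 3 already has {A, B, C, D, E}, so row 7, column 3 must be G.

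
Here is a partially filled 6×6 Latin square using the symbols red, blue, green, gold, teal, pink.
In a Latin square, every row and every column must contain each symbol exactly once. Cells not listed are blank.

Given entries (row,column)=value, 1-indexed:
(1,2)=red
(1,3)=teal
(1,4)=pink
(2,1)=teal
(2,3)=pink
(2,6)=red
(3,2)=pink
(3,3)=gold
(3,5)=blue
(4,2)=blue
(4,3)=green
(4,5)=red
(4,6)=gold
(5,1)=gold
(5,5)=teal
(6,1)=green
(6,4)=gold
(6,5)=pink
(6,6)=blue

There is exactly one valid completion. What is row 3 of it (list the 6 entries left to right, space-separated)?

red pink gold green blue teal

Row 3, column 1: row 3 has {blue, gold, pink} and column 1 has {green, gold, teal}, leaving only red.
Row 1, column 1: row 1 has {red, teal, pink} and column 1 has {red, green, gold, teal}, leaving only blue.
Row 1, column 6: row 1 has {red, blue, teal, pink} and column 6 has {red, blue, gold}, leaving only green.
Row 3, column 6: row 3 has {red, blue, gold, pink} and column 6 has {red, blue, green, gold}, leaving only teal.
Row 3, column 4: row 3 has {red, blue, gold, teal, pink} and column 4 has {gold, pink}, leaving only green.
So row 3 reads: red pink gold green blue teal.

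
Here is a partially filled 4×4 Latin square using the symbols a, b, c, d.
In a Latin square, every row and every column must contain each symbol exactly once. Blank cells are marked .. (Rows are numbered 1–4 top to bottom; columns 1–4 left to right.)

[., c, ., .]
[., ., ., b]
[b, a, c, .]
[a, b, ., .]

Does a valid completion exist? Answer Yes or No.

Yes

No row or column among the givens repeats a symbol, and propagating forced cells runs into no contradiction.
One valid completion exists (for instance, d c b a / c d a b / b a c d / a b d c).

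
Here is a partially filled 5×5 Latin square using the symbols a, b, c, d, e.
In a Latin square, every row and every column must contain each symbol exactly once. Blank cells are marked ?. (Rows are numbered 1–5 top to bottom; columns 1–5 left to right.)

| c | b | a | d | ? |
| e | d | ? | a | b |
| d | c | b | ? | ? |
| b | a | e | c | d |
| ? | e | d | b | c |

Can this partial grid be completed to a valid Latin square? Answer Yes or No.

Yes

No row or column among the givens repeats a symbol, and propagating forced cells runs into no contradiction.
One valid completion exists (for instance, c b a d e / e d c a b / d c b e a / b a e c d / a e d b c).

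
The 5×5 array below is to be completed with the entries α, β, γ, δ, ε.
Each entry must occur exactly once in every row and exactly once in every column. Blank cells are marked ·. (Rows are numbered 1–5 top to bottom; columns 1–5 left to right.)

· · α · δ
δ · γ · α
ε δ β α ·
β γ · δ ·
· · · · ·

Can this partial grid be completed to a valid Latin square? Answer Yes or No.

Row 1, column 1: row 1 has {α, δ} and column 1 has {β, δ, ε}, so it must be γ.
Row 3, column 5: row 3 has {α, β, δ, ε} and column 5 has {α, δ}, so it must be γ.
Row 4, column 3: row 4 has {β, γ, δ} and column 3 has {α, β, γ}, so it must be ε.
Now row 4, column 5: row 4 together with column 5 already contain {α, β, γ, δ, ε} — every symbol — so nothing can go there. The grid has no valid completion.

No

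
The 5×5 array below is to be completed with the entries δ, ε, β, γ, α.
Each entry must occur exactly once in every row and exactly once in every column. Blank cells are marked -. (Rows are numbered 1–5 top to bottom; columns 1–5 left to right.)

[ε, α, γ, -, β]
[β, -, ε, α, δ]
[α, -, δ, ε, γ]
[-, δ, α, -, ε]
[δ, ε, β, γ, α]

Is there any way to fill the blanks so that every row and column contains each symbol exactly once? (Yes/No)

Yes

No row or column among the givens repeats a symbol, and propagating forced cells runs into no contradiction.
One valid completion exists (for instance, ε α γ δ β / β γ ε α δ / α β δ ε γ / γ δ α β ε / δ ε β γ α).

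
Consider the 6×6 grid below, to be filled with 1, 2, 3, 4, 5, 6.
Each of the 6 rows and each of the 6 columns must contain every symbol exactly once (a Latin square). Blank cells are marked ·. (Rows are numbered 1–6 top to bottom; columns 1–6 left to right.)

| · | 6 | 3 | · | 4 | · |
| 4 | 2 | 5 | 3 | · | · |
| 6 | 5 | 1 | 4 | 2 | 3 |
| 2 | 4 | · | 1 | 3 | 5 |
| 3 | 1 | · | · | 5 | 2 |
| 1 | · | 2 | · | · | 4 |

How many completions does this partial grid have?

Row 1, column 1: eliminating its row and column leaves {5}.
Row 1, column 4: eliminating its row and column leaves {2, 5}.
Row 1, column 6: eliminating its row and column leaves {1}.
Row 2, column 5: eliminating its row and column leaves {1, 6}.
Row 2, column 6: eliminating its row and column leaves {1, 6}.
Row 4, column 3: eliminating its row and column leaves {6}.
Row 5, column 3: eliminating its row and column leaves {4, 6}.
Row 5, column 4: eliminating its row and column leaves {6}.
Row 6, column 2: eliminating its row and column leaves {3}.
Row 6, column 4: eliminating its row and column leaves {5, 6}.
Row 6, column 5: eliminating its row and column leaves {6}.
Only one assignment across all blanks avoids any row or column repeat, giving 1 completion.

1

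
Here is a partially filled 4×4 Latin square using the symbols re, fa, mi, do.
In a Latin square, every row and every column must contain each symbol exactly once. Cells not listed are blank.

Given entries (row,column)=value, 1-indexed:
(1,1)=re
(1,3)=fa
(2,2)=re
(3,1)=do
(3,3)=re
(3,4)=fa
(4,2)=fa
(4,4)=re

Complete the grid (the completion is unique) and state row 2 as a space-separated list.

fa re mi do

Row 3, column 2: row 3 has {re, fa, do} and column 2 has {re, fa}, leaving only mi.
Row 1, column 2: row 1 has {re, fa} and column 2 has {re, fa, mi}, leaving only do.
Row 1, column 4: row 1 has {re, fa, do} and column 4 has {re, fa}, leaving only mi.
Row 2, column 4: row 2 has {re} and column 4 has {re, fa, mi}, leaving only do.
Row 2, column 3: row 2 has {re, do} and column 3 has {re, fa}, leaving only mi.
Row 2, column 1: row 2 has {re, mi, do} and column 1 has {re, do}, leaving only fa.
So row 2 reads: fa re mi do.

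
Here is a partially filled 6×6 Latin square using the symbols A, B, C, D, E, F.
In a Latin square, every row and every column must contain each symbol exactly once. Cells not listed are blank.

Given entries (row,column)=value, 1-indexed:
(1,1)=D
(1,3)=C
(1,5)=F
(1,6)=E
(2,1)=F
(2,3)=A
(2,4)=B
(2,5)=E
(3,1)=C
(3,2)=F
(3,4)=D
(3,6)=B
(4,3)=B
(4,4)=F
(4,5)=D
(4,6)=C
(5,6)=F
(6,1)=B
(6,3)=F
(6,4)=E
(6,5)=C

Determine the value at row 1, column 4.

Row 1 already has {C, D, E, F} and column 4 already has {B, D, E, F}, so row 1, column 4 must be A.

A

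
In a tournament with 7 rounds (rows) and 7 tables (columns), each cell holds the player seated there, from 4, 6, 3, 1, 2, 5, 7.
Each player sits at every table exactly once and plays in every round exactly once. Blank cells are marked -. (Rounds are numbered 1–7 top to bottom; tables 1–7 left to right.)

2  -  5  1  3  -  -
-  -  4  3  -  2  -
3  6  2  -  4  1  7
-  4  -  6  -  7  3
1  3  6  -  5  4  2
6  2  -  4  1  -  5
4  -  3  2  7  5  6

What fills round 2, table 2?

Round 1, table 2: round 1 has {3, 1, 2, 5} and table 2 has {4, 6, 3, 2}, leaving only 7.
Round 1, table 6: round 1 has {3, 1, 2, 5, 7} and table 6 has {4, 1, 2, 5, 7}, leaving only 6.
Round 1, table 7: round 1 has {6, 3, 1, 2, 5, 7} and table 7 has {6, 3, 2, 5, 7}, leaving only 4.
Round 2, table 5: round 2 has {4, 3, 2} and table 5 has {4, 3, 1, 5, 7}, leaving only 6.
Round 2, table 7: round 2 has {4, 6, 3, 2} and table 7 has {4, 6, 3, 2, 5, 7}, leaving only 1.
Round 2 already has {4, 6, 3, 1, 2} and table 2 already has {4, 6, 3, 2, 7}, so round 2, table 2 must be 5.

5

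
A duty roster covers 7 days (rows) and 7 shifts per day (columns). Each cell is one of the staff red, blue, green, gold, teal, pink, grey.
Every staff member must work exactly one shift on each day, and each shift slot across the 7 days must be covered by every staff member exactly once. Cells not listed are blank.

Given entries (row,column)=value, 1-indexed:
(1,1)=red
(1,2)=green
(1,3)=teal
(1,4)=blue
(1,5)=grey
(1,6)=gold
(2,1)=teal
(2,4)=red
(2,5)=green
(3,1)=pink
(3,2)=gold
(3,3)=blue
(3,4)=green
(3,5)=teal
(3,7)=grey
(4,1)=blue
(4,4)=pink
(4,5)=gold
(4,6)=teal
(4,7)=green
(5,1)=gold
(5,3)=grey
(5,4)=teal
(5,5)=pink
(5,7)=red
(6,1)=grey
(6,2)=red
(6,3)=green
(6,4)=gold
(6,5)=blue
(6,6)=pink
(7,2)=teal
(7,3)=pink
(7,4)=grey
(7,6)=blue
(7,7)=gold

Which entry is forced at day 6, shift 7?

teal

Day 6 already has {red, blue, green, gold, pink, grey} and shift 7 already has {red, green, gold, grey}, so day 6, shift 7 must be teal.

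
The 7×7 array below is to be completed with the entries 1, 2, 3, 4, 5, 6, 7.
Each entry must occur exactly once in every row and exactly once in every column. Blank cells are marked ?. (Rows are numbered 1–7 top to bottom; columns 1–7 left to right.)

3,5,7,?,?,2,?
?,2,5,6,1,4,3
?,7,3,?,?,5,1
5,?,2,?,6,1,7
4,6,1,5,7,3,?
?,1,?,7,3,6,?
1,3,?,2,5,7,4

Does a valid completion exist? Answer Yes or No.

No row or column among the givens repeats a symbol, and propagating forced cells runs into no contradiction.
One valid completion exists (for instance, 3 5 7 1 4 2 6 / 7 2 5 6 1 4 3 / 6 7 3 4 2 5 1 / 5 4 2 3 6 1 7 / 4 6 1 5 7 3 2 / 2 1 4 7 3 6 5 / 1 3 6 2 5 7 4).

Yes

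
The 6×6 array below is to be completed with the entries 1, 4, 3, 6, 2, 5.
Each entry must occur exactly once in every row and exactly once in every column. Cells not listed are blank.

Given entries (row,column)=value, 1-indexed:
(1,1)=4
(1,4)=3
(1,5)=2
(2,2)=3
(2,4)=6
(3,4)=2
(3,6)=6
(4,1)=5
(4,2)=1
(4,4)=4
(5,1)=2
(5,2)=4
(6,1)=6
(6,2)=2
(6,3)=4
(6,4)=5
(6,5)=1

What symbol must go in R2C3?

2

Row 2, column 1: row 2 has {3, 6} and column 1 has {4, 6, 2, 5}, leaving only 1.
Row 3, column 1: row 3 has {6, 2} and column 1 has {1, 4, 6, 2, 5}, leaving only 3.
Row 3, column 2: row 3 has {3, 6, 2} and column 2 has {1, 4, 3, 2}, leaving only 5.
Row 1, column 2: row 1 has {4, 3, 2} and column 2 has {1, 4, 3, 2, 5}, leaving only 6.
Row 3, column 3: row 3 has {3, 6, 2, 5} and column 3 has {4}, leaving only 1.
Row 1, column 3: row 1 has {4, 3, 6, 2} and column 3 has {1, 4}, leaving only 5.
Row 2 already has {1, 3, 6} and column 3 already has {1, 4, 5}, so row 2, column 3 must be 2.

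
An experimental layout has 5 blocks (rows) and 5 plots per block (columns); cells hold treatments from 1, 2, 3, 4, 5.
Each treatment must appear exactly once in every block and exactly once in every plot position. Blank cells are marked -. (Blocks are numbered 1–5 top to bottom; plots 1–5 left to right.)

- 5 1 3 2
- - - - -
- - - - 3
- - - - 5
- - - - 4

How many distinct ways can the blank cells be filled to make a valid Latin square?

Block 1, plot 1: eliminating its block and plot leaves {4}.
Block 2, plot 1: eliminating its block and plot leaves {1, 2, 3, 4, 5}.
Block 2, plot 2: eliminating its block and plot leaves {1, 2, 3, 4}.
Block 2, plot 3: eliminating its block and plot leaves {2, 3, 4, 5}.
Block 2, plot 4: eliminating its block and plot leaves {1, 2, 4, 5}.
Block 2, plot 5: eliminating its block and plot leaves {1}.
Block 3, plot 1: eliminating its block and plot leaves {1, 2, 4, 5}.
Block 3, plot 2: eliminating its block and plot leaves {1, 2, 4}.
Block 3, plot 3: eliminating its block and plot leaves {2, 4, 5}.
Block 3, plot 4: eliminating its block and plot leaves {1, 2, 4, 5}.
Block 4, plot 1: eliminating its block and plot leaves {1, 2, 3, 4}.
Block 4, plot 2: eliminating its block and plot leaves {1, 2, 3, 4}.
Block 4, plot 3: eliminating its block and plot leaves {2, 3, 4}.
Block 4, plot 4: eliminating its block and plot leaves {1, 2, 4}.
Block 5, plot 1: eliminating its block and plot leaves {1, 2, 3, 5}.
Block 5, plot 2: eliminating its block and plot leaves {1, 2, 3}.
Block 5, plot 3: eliminating its block and plot leaves {2, 3, 5}.
Block 5, plot 4: eliminating its block and plot leaves {1, 2, 5}.
Enumerating the assignments across these blanks that avoid any block or plot repeat gives 56 completions.

56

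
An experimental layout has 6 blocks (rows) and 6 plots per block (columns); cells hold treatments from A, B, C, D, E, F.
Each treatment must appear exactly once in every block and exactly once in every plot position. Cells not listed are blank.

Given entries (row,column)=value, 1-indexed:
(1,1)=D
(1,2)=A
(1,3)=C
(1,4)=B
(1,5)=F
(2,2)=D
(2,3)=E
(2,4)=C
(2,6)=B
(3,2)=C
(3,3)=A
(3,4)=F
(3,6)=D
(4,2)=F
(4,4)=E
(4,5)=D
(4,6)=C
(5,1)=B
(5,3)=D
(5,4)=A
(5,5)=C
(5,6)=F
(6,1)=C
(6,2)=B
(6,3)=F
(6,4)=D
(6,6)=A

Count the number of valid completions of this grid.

Block 1, plot 6: eliminating its block and plot leaves {E}.
Block 2, plot 1: eliminating its block and plot leaves {A, F}.
Block 2, plot 5: eliminating its block and plot leaves {A}.
Block 3, plot 1: eliminating its block and plot leaves {E}.
Block 3, plot 5: eliminating its block and plot leaves {B, E}.
Block 4, plot 1: eliminating its block and plot leaves {A}.
Block 4, plot 3: eliminating its block and plot leaves {B}.
Block 5, plot 2: eliminating its block and plot leaves {E}.
Block 6, plot 5: eliminating its block and plot leaves {E}.
Only one assignment across all blanks avoids any block or plot repeat, giving 1 completion.

1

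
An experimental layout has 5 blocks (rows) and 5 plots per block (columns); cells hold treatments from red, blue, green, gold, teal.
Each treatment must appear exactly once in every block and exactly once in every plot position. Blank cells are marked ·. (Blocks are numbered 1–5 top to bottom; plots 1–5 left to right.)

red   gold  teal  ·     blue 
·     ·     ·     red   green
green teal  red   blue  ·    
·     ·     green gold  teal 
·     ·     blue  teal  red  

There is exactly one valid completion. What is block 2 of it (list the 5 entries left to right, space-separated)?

teal blue gold red green

Block 2, plot 2: block 2 has {red, green} and plot 2 has {gold, teal}, leaving only blue.
Block 2, plot 3: block 2 has {red, blue, green} and plot 3 has {red, blue, green, teal}, leaving only gold.
Block 2, plot 1: block 2 has {red, blue, green, gold} and plot 1 has {red, green}, leaving only teal.
So block 2 reads: teal blue gold red green.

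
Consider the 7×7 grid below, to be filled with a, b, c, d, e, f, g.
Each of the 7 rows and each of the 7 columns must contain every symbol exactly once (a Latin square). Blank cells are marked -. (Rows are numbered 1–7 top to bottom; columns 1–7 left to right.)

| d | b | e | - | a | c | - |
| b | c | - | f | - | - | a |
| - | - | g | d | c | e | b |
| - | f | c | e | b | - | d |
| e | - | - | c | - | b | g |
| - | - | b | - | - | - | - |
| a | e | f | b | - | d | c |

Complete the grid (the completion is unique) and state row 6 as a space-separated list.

c g b a d f e

Row 1, column 4: row 1 has {a, b, c, d, e} and column 4 has {b, c, d, e, f}, leaving only g.
Row 6, column 4: row 6 has {b} and column 4 has {b, c, d, e, f, g}, leaving only a.
Row 1, column 7: row 1 has {a, b, c, d, e, g} and column 7 has {a, b, c, d, g}, leaving only f.
Row 6, column 7: row 6 has {a, b} and column 7 has {a, b, c, d, f, g}, leaving only e.
Row 2, column 3: row 2 has {a, b, c, f} and column 3 has {b, c, e, f, g}, leaving only d.
Row 2, column 6: row 2 has {a, b, c, d, f} and column 6 has {b, c, d, e}, leaving only g.
Row 6, column 6: row 6 has {a, b, e} and column 6 has {b, c, d, e, g}, leaving only f.
Row 2, column 5: row 2 has {a, b, c, d, f, g} and column 5 has {a, b, c}, leaving only e.
Row 3, column 1: row 3 has {b, c, d, e, g} and column 1 has {a, b, d, e}, leaving only f.
Row 3, column 2: row 3 has {b, c, d, e, f, g} and column 2 has {b, c, e, f}, leaving only a.
Row 4, column 1: row 4 has {b, c, d, e, f} and column 1 has {a, b, d, e, f}, leaving only g.
Row 6, column 1: row 6 has {a, b, e, f} and column 1 has {a, b, d, e, f, g}, leaving only c.
Row 4, column 6: row 4 has {b, c, d, e, f, g} and column 6 has {b, c, d, e, f, g}, leaving only a.
Row 5, column 2: row 5 has {b, c, e, g} and column 2 has {a, b, c, e, f}, leaving only d.
Row 6, column 2: row 6 has {a, b, c, e, f} and column 2 has {a, b, c, d, e, f}, leaving only g.
Row 6, column 5: row 6 has {a, b, c, e, f, g} and column 5 has {a, b, c, e}, leaving only d.
So row 6 reads: c g b a d f e.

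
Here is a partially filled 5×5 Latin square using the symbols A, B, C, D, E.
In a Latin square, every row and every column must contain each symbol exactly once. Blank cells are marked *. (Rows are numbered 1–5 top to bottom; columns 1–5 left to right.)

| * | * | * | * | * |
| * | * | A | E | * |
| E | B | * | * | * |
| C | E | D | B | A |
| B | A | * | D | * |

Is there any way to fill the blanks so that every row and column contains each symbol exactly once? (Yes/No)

No row or column among the givens repeats a symbol, and propagating forced cells runs into no contradiction.
One valid completion exists (for instance, A D B C E / D C A E B / E B C A D / C E D B A / B A E D C).

Yes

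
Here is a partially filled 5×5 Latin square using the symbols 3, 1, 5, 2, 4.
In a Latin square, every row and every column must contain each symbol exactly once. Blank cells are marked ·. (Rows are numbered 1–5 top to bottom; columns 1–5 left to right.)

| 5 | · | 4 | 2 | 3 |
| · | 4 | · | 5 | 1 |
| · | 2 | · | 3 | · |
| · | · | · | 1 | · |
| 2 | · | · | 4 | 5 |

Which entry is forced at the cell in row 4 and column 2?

Row 1, column 2: row 1 has {3, 5, 2, 4} and column 2 has {2, 4}, leaving only 1.
Row 2, column 1: row 2 has {1, 5, 4} and column 1 has {5, 2}, leaving only 3.
Row 2, column 3: row 2 has {3, 1, 5, 4} and column 3 has {4}, leaving only 2.
Row 3, column 5: row 3 has {3, 2} and column 5 has {3, 1, 5}, leaving only 4.
Row 3, column 1: row 3 has {3, 2, 4} and column 1 has {3, 5, 2}, leaving only 1.
Row 3, column 3: row 3 has {3, 1, 2, 4} and column 3 has {2, 4}, leaving only 5.
Row 4, column 1: row 4 has {1} and column 1 has {3, 1, 5, 2}, leaving only 4.
Row 4, column 3: row 4 has {1, 4} and column 3 has {5, 2, 4}, leaving only 3.
Row 4 already has {3, 1, 4} and column 2 already has {1, 2, 4}, so row 4, column 2 must be 5.

5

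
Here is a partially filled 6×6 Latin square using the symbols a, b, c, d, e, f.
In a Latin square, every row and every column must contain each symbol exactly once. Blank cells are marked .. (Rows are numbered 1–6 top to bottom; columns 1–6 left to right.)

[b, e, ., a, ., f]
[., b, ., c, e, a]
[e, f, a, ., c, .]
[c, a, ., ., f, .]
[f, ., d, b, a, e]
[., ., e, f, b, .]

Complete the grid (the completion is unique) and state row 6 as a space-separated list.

a d e f b c

Row 1, column 3: row 1 has {a, b, e, f} and column 3 has {a, d, e}, leaving only c.
Row 1, column 5: row 1 has {a, b, c, e, f} and column 5 has {a, b, c, e, f}, leaving only d.
Row 2, column 1: row 2 has {a, b, c, e} and column 1 has {b, c, e, f}, leaving only d.
Row 6, column 1: row 6 has {b, e, f} and column 1 has {b, c, d, e, f}, leaving only a.
Row 2, column 3: row 2 has {a, b, c, d, e} and column 3 has {a, c, d, e}, leaving only f.
Row 3, column 4: row 3 has {a, c, e, f} and column 4 has {a, b, c, f}, leaving only d.
Row 3, column 6: row 3 has {a, c, d, e, f} and column 6 has {a, e, f}, leaving only b.
Row 4, column 3: row 4 has {a, c, f} and column 3 has {a, c, d, e, f}, leaving only b.
Row 4, column 4: row 4 has {a, b, c, f} and column 4 has {a, b, c, d, f}, leaving only e.
Row 4, column 6: row 4 has {a, b, c, e, f} and column 6 has {a, b, e, f}, leaving only d.
Row 6, column 6: row 6 has {a, b, e, f} and column 6 has {a, b, d, e, f}, leaving only c.
Row 6, column 2: row 6 has {a, b, c, e, f} and column 2 has {a, b, e, f}, leaving only d.
So row 6 reads: a d e f b c.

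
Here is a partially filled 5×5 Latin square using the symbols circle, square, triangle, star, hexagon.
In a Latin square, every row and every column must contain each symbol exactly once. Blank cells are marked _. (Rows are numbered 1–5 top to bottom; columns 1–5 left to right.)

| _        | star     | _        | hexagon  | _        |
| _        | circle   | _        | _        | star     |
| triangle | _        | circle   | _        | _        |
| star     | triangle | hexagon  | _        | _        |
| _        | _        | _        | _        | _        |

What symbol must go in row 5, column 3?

star

Row 5, column 3 is narrowed to {square, triangle, star}.
If it were square, then row 2, column 3 would be left with no valid symbol.
If it were triangle, then row 2, column 3 would be left with no valid symbol.
So row 5, column 3 must be star.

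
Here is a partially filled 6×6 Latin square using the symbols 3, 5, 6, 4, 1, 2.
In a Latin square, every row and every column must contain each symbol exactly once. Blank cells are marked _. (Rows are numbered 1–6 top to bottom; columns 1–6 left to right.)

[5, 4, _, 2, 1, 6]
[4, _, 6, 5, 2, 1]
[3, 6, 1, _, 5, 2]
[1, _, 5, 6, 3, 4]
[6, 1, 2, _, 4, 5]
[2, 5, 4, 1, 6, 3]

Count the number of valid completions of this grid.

1

Row 1, column 3: eliminating its row and column leaves {3}.
Row 2, column 2: eliminating its row and column leaves {3}.
Row 3, column 4: eliminating its row and column leaves {4}.
Row 4, column 2: eliminating its row and column leaves {2}.
Row 5, column 4: eliminating its row and column leaves {3}.
Only one assignment across all blanks avoids any row or column repeat, giving 1 completion.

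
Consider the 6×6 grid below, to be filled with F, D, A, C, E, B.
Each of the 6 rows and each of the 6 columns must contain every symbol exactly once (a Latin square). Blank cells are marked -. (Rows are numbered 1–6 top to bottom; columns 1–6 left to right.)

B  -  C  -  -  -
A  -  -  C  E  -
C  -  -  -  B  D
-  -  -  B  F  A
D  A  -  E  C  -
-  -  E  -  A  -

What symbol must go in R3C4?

F

Row 1, column 5: row 1 has {C, B} and column 5 has {F, A, C, E, B}, leaving only D.
Row 4, column 1: row 4 has {F, A, B} and column 1 has {D, A, C, B}, leaving only E.
Row 4, column 3: row 4 has {F, A, E, B} and column 3 has {C, E}, leaving only D.
Row 4, column 2: row 4 has {F, D, A, E, B} and column 2 has {A}, leaving only C.
Row 6, column 1: row 6 has {A, E} and column 1 has {D, A, C, E, B}, leaving only F.
Row 6, column 4: row 6 has {F, A, E} and column 4 has {C, E, B}, leaving only D.
Row 6, column 2: row 6 has {F, D, A, E} and column 2 has {A, C}, leaving only B.
Row 6, column 6: row 6 has {F, D, A, E, B} and column 6 has {D, A}, leaving only C.
Row 3, column 4 is narrowed to {F, A}.
If it were A, then row 1, column 6 would be left with no valid symbol.
So row 3, column 4 must be F.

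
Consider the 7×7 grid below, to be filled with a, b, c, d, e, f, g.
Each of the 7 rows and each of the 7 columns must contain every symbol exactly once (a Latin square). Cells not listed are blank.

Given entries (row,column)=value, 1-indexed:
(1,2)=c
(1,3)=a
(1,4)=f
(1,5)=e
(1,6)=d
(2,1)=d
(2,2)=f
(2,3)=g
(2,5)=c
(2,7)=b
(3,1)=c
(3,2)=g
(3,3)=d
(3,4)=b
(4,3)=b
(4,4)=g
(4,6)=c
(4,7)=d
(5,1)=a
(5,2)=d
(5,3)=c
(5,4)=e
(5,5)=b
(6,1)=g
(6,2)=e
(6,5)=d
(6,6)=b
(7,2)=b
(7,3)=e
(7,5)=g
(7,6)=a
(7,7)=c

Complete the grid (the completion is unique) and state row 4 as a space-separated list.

e a b g f c d

Row 4, column 2: row 4 has {b, c, d, g} and column 2 has {b, c, d, e, f, g}, leaving only a.
Row 4, column 5: row 4 has {a, b, c, d, g} and column 5 has {b, c, d, e, g}, leaving only f.
Row 4, column 1: row 4 has {a, b, c, d, f, g} and column 1 has {a, c, d, g}, leaving only e.
So row 4 reads: e a b g f c d.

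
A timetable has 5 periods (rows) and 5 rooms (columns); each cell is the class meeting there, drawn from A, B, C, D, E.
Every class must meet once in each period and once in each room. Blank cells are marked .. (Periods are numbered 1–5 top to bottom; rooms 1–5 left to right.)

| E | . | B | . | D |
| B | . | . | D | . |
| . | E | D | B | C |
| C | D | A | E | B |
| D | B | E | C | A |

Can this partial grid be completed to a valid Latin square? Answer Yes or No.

No period or room among the givens repeats a symbol, and propagating forced cells runs into no contradiction.
One valid completion exists (for instance, E C B A D / B A C D E / A E D B C / C D A E B / D B E C A).

Yes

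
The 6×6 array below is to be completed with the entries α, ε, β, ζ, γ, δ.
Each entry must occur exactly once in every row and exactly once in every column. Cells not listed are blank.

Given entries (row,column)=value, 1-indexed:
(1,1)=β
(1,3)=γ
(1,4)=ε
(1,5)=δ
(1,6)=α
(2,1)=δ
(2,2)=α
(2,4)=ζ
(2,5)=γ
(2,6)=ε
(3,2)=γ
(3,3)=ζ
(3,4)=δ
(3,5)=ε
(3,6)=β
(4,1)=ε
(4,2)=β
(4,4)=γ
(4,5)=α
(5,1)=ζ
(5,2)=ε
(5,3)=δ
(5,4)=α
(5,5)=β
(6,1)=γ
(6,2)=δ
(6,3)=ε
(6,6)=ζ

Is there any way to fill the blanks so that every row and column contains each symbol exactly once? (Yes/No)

No

Row 4, column 3: row 4 together with column 3 already contain {α, ε, β, ζ, γ, δ} — every symbol — so nothing can go there. The grid has no valid completion.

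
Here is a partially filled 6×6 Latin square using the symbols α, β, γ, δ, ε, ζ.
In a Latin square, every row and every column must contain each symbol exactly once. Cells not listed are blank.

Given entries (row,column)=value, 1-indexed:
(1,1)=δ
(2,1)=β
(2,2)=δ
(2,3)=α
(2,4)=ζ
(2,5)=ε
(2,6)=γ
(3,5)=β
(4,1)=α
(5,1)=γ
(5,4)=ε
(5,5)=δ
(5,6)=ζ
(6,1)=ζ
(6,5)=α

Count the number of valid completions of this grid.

34

Row 1, column 2: eliminating its row and column leaves {α, β, γ, ε, ζ}.
Row 1, column 3: eliminating its row and column leaves {β, γ, ε, ζ}.
Row 1, column 4: eliminating its row and column leaves {α, β, γ}.
Row 1, column 5: eliminating its row and column leaves {γ, ζ}.
Row 1, column 6: eliminating its row and column leaves {α, β, ε}.
Row 3, column 1: eliminating its row and column leaves {ε}.
Row 3, column 2: eliminating its row and column leaves {α, γ, ε, ζ}.
Row 3, column 3: eliminating its row and column leaves {γ, δ, ε, ζ}.
Row 3, column 4: eliminating its row and column leaves {α, γ, δ}.
Row 3, column 6: eliminating its row and column leaves {α, δ, ε}.
Row 4, column 2: eliminating its row and column leaves {β, γ, ε, ζ}.
Row 4, column 3: eliminating its row and column leaves {β, γ, δ, ε, ζ}.
Row 4, column 4: eliminating its row and column leaves {β, γ, δ}.
Row 4, column 5: eliminating its row and column leaves {γ, ζ}.
Row 4, column 6: eliminating its row and column leaves {β, δ, ε}.
Row 5, column 2: eliminating its row and column leaves {α, β}.
Row 5, column 3: eliminating its row and column leaves {β}.
Row 6, column 2: eliminating its row and column leaves {β, γ, ε}.
Row 6, column 3: eliminating its row and column leaves {β, γ, δ, ε}.
Row 6, column 4: eliminating its row and column leaves {β, γ, δ}.
Row 6, column 6: eliminating its row and column leaves {β, δ, ε}.
Enumerating the assignments across these blanks that avoid any row or column repeat gives 34 completions.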